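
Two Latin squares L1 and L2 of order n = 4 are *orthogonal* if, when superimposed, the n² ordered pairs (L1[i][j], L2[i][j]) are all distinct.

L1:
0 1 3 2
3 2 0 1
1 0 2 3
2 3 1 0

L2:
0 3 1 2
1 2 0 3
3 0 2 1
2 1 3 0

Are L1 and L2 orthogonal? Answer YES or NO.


Form the n² = 16 superimposed pairs (L1[i][j], L2[i][j]), row by row (rows and columns indexed from 0):
row 0: (0,0) (1,3) (3,1) (2,2)
row 1: (3,1) (2,2) (0,0) (1,3)
row 2: (1,3) (0,0) (2,2) (3,1)
row 3: (2,2) (3,1) (1,3) (0,0)
Orthogonality requires all 16 pairs distinct.
But the pair (3,1) repeats: cell (0,2) has L1 = 3, L2 = 1, and cell (1,0) has L1 = 3, L2 = 1.
A repeated pair means some other pair never occurs (only 4 distinct pairs out of 16), so the squares are not orthogonal.
Conclusion: NO.

NO


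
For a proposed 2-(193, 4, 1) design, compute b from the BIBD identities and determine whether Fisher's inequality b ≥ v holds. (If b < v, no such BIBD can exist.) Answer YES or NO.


r = λ(v − 1)/(k − 1) = 1·192/3 = 64.
b = vr/k = 193·64/4 = 3088.
Fisher's inequality: b ≥ v ⇔ 3088 ≥ 193? YES.

YES


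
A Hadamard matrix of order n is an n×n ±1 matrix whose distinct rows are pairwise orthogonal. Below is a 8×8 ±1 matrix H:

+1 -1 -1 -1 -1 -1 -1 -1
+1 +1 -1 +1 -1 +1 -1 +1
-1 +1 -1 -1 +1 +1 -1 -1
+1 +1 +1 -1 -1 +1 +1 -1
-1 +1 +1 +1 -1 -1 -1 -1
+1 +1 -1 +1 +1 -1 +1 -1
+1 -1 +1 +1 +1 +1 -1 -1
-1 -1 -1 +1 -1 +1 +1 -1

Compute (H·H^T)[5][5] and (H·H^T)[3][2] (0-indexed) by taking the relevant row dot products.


Row 2 of H: [-1, 1, -1, -1, 1, 1, -1, -1].
Row 3 of H: [1, 1, 1, -1, -1, 1, 1, -1].
Row 5 of H: [1, 1, -1, 1, 1, -1, 1, -1].
(H·H^T)[5][5] = Σ_j H[5][j]·H[5][j] = (1)² + (1)² + (-1)² + (1)² + (1)² + (-1)² + (1)² + (-1)² = 1 + 1 + 1 + 1 + 1 + 1 + 1 + 1 = 8.
(H·H^T)[3][2] = Σ_j H[3][j]·H[2][j] = (1)·(-1) + (1)·(1) + (1)·(-1) + (-1)·(-1) + (-1)·(1) + (1)·(1) + (1)·(-1) + (-1)·(-1) = -1 + 1 + -1 + 1 + -1 + 1 + -1 + 1 = 0.
So rows 3 and 2 are orthogonal; the diagonal entry equals n = 8.

(5,5) entry = 8; (3,2) entry = 0.


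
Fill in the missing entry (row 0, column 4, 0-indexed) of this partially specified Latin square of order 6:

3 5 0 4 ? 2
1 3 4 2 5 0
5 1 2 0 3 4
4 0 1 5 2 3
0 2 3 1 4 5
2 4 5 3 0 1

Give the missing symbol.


Row 0 contains symbols [0, 2, 3, 4, 5] — missing [1].
Column 4 contains symbols [0, 2, 3, 4, 5] — missing [1].
The missing symbol must appear in both missing sets; intersection = [1].
Therefore the hidden value is 1.

Missing value = 1.


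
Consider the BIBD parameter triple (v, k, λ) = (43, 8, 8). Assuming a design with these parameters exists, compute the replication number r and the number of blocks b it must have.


Any 2-(v, k, λ) BIBD satisfies two necessary conditions:
  (i)  Each point sits in r blocks, and counting incidences through any fixed point gives r(k − 1) = λ(v − 1), so r = λ(v − 1)/(k − 1).
  (ii) Total incidences bk = vr, so b = vr/k.
Step 1: r = λ(v − 1)/(k − 1) = 8·(43 − 1)/(8 − 1) = 8·42/7 = 336/7 = 48.
Step 2: b = vr/k = 43·48/8 = 2064/8 = 258.
Check integrality: r = 48 ∈ Z ✓, b = 258 ∈ Z ✓.
(These identities are necessary conditions: they determine r and b for any design with these parameters, but do not by themselves prove that one exists.)

r = 48, b = 258.


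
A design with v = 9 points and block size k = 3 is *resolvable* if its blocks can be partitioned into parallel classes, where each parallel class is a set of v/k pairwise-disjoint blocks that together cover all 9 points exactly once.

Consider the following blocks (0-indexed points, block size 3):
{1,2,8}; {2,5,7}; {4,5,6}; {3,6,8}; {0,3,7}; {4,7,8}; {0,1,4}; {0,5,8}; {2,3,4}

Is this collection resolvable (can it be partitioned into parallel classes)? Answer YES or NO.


v = 9, block size k = 3, number of blocks = 9.
For resolvability, blocks must partition into parallel classes of size v/k = 3.
Total blocks must therefore be a multiple of 3: 9 = 3·3 + 0 ⇒ divisible ✓.
Consider block {4,7,8}. It intersects every other block in the collection, so no parallel class of size 3 can contain it.
Since every block must belong to some parallel class in a resolution, the collection cannot be partitioned into parallel classes.
Resolvable? NO.

NO


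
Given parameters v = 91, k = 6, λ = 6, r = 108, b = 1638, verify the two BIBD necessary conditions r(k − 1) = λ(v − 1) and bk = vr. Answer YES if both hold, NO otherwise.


Condition (i): r(k − 1) = 108·5 = 540; λ(v − 1) = 6·90 = 540. Match? YES.
Condition (ii): bk = 1638·6 = 9828; vr = 91·108 = 9828. Match? YES.
Both conditions hold? YES.

YES


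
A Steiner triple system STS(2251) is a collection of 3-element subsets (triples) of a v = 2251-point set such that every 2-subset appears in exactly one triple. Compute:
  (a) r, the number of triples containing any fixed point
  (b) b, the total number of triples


An STS(v) is a 2-(v, 3, 1) BIBD: block size k = 3, λ = 1.
Replication: r(k − 1) = λ(v − 1) ⇒ r·2 = 2251 − 1 = 2250 ⇒ r = 1125.
Block count: bk = vr ⇒ b·3 = 2251·1125 = 2532375 ⇒ b = 844125.
(Check via b = v(v − 1)/6 = 2251·2250/6 = 5064750/6 = 844125.)

r = 1125, b = 844125.


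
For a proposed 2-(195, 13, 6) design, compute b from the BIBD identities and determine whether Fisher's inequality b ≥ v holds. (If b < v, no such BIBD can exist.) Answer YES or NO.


r = λ(v − 1)/(k − 1) = 6·194/12 = 97.
b = vr/k = 195·97/13 = 1455.
Fisher's inequality: b ≥ v ⇔ 1455 ≥ 195? YES.

YES


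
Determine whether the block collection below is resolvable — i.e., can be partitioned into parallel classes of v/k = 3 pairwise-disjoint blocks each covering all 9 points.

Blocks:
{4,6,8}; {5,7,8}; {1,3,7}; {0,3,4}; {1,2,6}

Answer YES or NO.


v = 9, block size k = 3, number of blocks = 5.
For resolvability, blocks must partition into parallel classes of size v/k = 3.
Total blocks must therefore be a multiple of 3: 5 = 3·1 + 2 ⇒ not divisible ✗.
Resolvable? NO.

NO


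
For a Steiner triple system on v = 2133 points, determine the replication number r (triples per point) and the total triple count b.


An STS(v) is a 2-(v, 3, 1) BIBD: block size k = 3, λ = 1.
Replication: r(k − 1) = λ(v − 1) ⇒ r·2 = 2133 − 1 = 2132 ⇒ r = 1066.
Block count: bk = vr ⇒ b·3 = 2133·1066 = 2273778 ⇒ b = 757926.

r = 1066, b = 757926.


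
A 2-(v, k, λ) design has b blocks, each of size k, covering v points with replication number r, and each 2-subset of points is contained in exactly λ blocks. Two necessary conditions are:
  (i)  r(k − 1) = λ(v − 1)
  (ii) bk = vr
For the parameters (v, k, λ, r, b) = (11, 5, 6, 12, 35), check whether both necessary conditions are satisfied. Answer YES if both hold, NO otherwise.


Condition (i): r(k − 1) = 12·4 = 48; λ(v − 1) = 6·10 = 60. Match? NO.
Condition (ii): bk = 35·5 = 175; vr = 11·12 = 132. Match? NO.
Both conditions hold? NO.

NO


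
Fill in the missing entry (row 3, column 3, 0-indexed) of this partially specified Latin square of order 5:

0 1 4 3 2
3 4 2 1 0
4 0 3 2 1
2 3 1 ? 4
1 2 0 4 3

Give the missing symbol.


Row 3 contains symbols [1, 2, 3, 4] — missing [0].
Column 3 contains symbols [1, 2, 3, 4] — missing [0].
The missing symbol must appear in both missing sets; intersection = [0].
Therefore the hidden value is 0.

Missing value = 0.


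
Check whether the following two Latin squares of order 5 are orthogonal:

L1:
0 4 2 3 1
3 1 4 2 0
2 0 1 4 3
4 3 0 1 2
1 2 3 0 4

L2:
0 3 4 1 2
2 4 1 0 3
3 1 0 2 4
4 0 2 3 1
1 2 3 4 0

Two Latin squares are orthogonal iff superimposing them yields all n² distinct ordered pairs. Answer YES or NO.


Form the n² = 25 superimposed pairs (L1[i][j], L2[i][j]), row by row (rows and columns indexed from 0):
row 0: (0,0) (4,3) (2,4) (3,1) (1,2)
row 1: (3,2) (1,4) (4,1) (2,0) (0,3)
row 2: (2,3) (0,1) (1,0) (4,2) (3,4)
row 3: (4,4) (3,0) (0,2) (1,3) (2,1)
row 4: (1,1) (2,2) (3,3) (0,4) (4,0)
Orthogonality requires all 25 pairs distinct.
Check by first coordinate: for each symbol s of L1, list the L2 entries in the n cells where L1 = s; they must all differ.
  L1 = 0: L2 entries (in reading order) 0, 3, 1, 2, 4 — all 5 distinct ✓
  L1 = 1: L2 entries (in reading order) 2, 4, 0, 3, 1 — all 5 distinct ✓
  L1 = 2: L2 entries (in reading order) 4, 0, 3, 1, 2 — all 5 distinct ✓
  L1 = 3: L2 entries (in reading order) 1, 2, 4, 0, 3 — all 5 distinct ✓
  L1 = 4: L2 entries (in reading order) 3, 1, 2, 4, 0 — all 5 distinct ✓
Every symbol of L1 meets every symbol of L2 exactly once, so all 25 pairs are distinct (25 of 25).
Conclusion: YES.

YES


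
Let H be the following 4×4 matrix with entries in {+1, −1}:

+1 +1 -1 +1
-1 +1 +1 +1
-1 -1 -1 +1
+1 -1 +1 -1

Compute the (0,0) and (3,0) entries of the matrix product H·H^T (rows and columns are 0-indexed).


Row 0 of H: [1, 1, -1, 1].
Row 3 of H: [1, -1, 1, -1].
(H·H^T)[0][0] = Σ_j H[0][j]·H[0][j] = (1)² + (1)² + (-1)² + (1)² = 1 + 1 + 1 + 1 = 4.
(H·H^T)[3][0] = Σ_j H[3][j]·H[0][j] = (1)·(1) + (-1)·(1) + (1)·(-1) + (-1)·(1) = 1 + -1 + -1 + -1 = -2.
Rows 3 and 0 are not orthogonal (dot product = -2 ≠ 0), so H is not a Hadamard matrix.

(0,0) entry = 4; (3,0) entry = -2.


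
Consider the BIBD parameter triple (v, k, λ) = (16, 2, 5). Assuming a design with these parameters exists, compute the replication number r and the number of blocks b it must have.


Any 2-(v, k, λ) BIBD satisfies two necessary conditions:
  (i)  Each point sits in r blocks, and counting incidences through any fixed point gives r(k − 1) = λ(v − 1), so r = λ(v − 1)/(k − 1).
  (ii) Total incidences bk = vr, so b = vr/k.
Step 1: r = λ(v − 1)/(k − 1) = 5·(16 − 1)/(2 − 1) = 5·15/1 = 75/1 = 75.
Step 2: b = vr/k = 16·75/2 = 1200/2 = 600.
Check integrality: r = 75 ∈ Z ✓, b = 600 ∈ Z ✓.
(These identities are necessary conditions: they determine r and b for any design with these parameters, but do not by themselves prove that one exists.)

r = 75, b = 600.


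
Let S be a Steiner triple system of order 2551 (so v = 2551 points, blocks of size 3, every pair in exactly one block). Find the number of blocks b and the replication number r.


An STS(v) is a 2-(v, 3, 1) BIBD: block size k = 3, λ = 1.
Replication: r(k − 1) = λ(v − 1) ⇒ r·2 = 2551 − 1 = 2550 ⇒ r = 1275.
Block count: b = v(v − 1)/6 = 2551·2550/6 = 6505050/6 = 1084175.
(Check via bk = vr: 1084175·3 = 3252525 = 2551·1275 = 3252525 ✓.)

r = 1275, b = 1084175.


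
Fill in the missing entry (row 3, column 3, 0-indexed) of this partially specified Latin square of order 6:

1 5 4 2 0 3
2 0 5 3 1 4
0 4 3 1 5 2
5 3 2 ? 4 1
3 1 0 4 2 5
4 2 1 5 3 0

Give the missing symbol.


Row 3 contains symbols [1, 2, 3, 4, 5] — missing [0].
Column 3 contains symbols [1, 2, 3, 4, 5] — missing [0].
The missing symbol must appear in both missing sets; intersection = [0].
Therefore the hidden value is 0.

Missing value = 0.


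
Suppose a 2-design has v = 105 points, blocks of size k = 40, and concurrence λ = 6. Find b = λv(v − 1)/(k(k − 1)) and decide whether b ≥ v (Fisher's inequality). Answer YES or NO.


b = λv(v − 1)/(k(k − 1)) = 6·105·104/(40·39) = 65520/1560 = 42.
Compare with v = 105: b < v, so Fisher's inequality fails.

NO


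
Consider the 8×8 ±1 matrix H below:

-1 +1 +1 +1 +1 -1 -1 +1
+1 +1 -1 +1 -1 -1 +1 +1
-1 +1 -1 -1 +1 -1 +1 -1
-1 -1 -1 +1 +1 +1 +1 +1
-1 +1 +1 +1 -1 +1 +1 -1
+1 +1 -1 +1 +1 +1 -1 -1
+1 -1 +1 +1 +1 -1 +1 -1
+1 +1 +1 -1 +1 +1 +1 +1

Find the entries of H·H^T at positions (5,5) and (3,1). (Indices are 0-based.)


Row 1 of H: [1, 1, -1, 1, -1, -1, 1, 1].
Row 3 of H: [-1, -1, -1, 1, 1, 1, 1, 1].
Row 5 of H: [1, 1, -1, 1, 1, 1, -1, -1].
(H·H^T)[5][5] = Σ_j H[5][j]·H[5][j] = (1)² + (1)² + (-1)² + (1)² + (1)² + (1)² + (-1)² + (-1)² = 1 + 1 + 1 + 1 + 1 + 1 + 1 + 1 = 8.
(H·H^T)[3][1] = Σ_j H[3][j]·H[1][j] = (-1)·(1) + (-1)·(1) + (-1)·(-1) + (1)·(1) + (1)·(-1) + (1)·(-1) + (1)·(1) + (1)·(1) = -1 + -1 + 1 + 1 + -1 + -1 + 1 + 1 = 0.
So rows 3 and 1 are orthogonal; the diagonal entry equals n = 8.

(5,5) entry = 8; (3,1) entry = 0.


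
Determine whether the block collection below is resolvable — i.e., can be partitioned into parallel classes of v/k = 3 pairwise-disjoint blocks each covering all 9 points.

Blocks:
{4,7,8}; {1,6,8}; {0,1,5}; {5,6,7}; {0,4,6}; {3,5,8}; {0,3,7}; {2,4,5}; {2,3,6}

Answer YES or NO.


v = 9, block size k = 3, number of blocks = 9.
For resolvability, blocks must partition into parallel classes of size v/k = 3.
Total blocks must therefore be a multiple of 3: 9 = 3·3 + 0 ⇒ divisible ✓.
Consider block {5,6,7}. It intersects every other block in the collection, so no parallel class of size 3 can contain it.
Since every block must belong to some parallel class in a resolution, the collection cannot be partitioned into parallel classes.
Resolvable? NO.

NO


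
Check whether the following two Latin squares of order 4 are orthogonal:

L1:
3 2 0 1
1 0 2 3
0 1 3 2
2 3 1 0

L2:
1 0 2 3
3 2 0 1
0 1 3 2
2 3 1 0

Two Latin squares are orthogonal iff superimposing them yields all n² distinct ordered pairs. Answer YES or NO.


Form the n² = 16 superimposed pairs (L1[i][j], L2[i][j]), row by row (rows and columns indexed from 0):
row 0: (3,1) (2,0) (0,2) (1,3)
row 1: (1,3) (0,2) (2,0) (3,1)
row 2: (0,0) (1,1) (3,3) (2,2)
row 3: (2,2) (3,3) (1,1) (0,0)
Orthogonality requires all 16 pairs distinct.
But the pair (1,3) repeats: cell (0,3) has L1 = 1, L2 = 3, and cell (1,0) has L1 = 1, L2 = 3.
A repeated pair means some other pair never occurs (only 8 distinct pairs out of 16), so the squares are not orthogonal.
Conclusion: NO.

NO


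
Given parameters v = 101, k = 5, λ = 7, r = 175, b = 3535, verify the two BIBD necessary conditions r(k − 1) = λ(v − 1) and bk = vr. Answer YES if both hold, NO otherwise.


Condition (i): r(k − 1) = 175·4 = 700; λ(v − 1) = 7·100 = 700. Match? YES.
Condition (ii): bk = 3535·5 = 17675; vr = 101·175 = 17675. Match? YES.
Both conditions hold? YES.

YES


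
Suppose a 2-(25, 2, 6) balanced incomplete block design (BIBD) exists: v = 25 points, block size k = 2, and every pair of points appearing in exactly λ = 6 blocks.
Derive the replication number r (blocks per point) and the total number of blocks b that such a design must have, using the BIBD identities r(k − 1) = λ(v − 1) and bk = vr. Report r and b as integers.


Any 2-(v, k, λ) BIBD satisfies two necessary conditions:
  (i)  Each point sits in r blocks, and counting incidences through any fixed point gives r(k − 1) = λ(v − 1), so r = λ(v − 1)/(k − 1).
  (ii) Total incidences bk = vr, so b = vr/k.
Step 1: r = λ(v − 1)/(k − 1) = 6·(25 − 1)/(2 − 1) = 6·24/1 = 144/1 = 144.
Step 2: b = vr/k = 25·144/2 = 3600/2 = 1800.
Check integrality: r = 144 ∈ Z ✓, b = 1800 ∈ Z ✓.
(These identities are necessary conditions: they determine r and b for any design with these parameters, but do not by themselves prove that one exists.)

r = 144, b = 1800.


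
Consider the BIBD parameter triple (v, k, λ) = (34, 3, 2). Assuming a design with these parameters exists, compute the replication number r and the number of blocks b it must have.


Any 2-(v, k, λ) BIBD satisfies two necessary conditions:
  (i)  Each point sits in r blocks, and counting incidences through any fixed point gives r(k − 1) = λ(v − 1), so r = λ(v − 1)/(k − 1).
  (ii) Total incidences bk = vr, so b = vr/k.
Step 1: r = λ(v − 1)/(k − 1) = 2·(34 − 1)/(3 − 1) = 2·33/2 = 66/2 = 33.
Step 2: b = vr/k = 34·33/3 = 1122/3 = 374.
Check integrality: r = 33 ∈ Z ✓, b = 374 ∈ Z ✓.
(These identities are necessary conditions: they determine r and b for any design with these parameters, but do not by themselves prove that one exists.)

r = 33, b = 374.


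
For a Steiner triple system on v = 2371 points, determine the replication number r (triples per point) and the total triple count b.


An STS(v) is a 2-(v, 3, 1) BIBD: block size k = 3, λ = 1.
Replication: r(k − 1) = λ(v − 1) ⇒ r·2 = 2371 − 1 = 2370 ⇒ r = 1185.
Block count: b = v(v − 1)/6 = 2371·2370/6 = 5619270/6 = 936545.

r = 1185, b = 936545.


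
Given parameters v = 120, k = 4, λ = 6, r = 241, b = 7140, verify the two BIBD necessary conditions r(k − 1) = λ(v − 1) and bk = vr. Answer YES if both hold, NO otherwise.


Condition (i): r(k − 1) = 241·3 = 723; λ(v − 1) = 6·119 = 714. Match? NO.
Condition (ii): bk = 7140·4 = 28560; vr = 120·241 = 28920. Match? NO.
Both conditions hold? NO.

NO


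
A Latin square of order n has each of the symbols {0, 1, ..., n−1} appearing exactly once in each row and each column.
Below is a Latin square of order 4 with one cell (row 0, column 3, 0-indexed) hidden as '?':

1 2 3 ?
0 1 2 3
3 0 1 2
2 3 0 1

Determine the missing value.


Row 0 contains symbols [1, 2, 3] — missing [0].
Column 3 contains symbols [1, 2, 3] — missing [0].
The missing symbol must appear in both missing sets; intersection = [0].
Therefore the hidden value is 0.

Missing value = 0.


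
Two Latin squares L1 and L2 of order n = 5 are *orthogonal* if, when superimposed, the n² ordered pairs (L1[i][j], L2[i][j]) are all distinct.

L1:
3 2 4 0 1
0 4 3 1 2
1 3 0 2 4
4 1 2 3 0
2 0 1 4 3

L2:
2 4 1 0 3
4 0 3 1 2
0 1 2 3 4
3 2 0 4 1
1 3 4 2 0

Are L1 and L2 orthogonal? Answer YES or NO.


Form the n² = 25 superimposed pairs (L1[i][j], L2[i][j]), row by row (rows and columns indexed from 0):
row 0: (3,2) (2,4) (4,1) (0,0) (1,3)
row 1: (0,4) (4,0) (3,3) (1,1) (2,2)
row 2: (1,0) (3,1) (0,2) (2,3) (4,4)
row 3: (4,3) (1,2) (2,0) (3,4) (0,1)
row 4: (2,1) (0,3) (1,4) (4,2) (3,0)
Orthogonality requires all 25 pairs distinct.
Check by first coordinate: for each symbol s of L1, list the L2 entries in the n cells where L1 = s; they must all differ.
  L1 = 0: L2 entries (in reading order) 0, 4, 2, 1, 3 — all 5 distinct ✓
  L1 = 1: L2 entries (in reading order) 3, 1, 0, 2, 4 — all 5 distinct ✓
  L1 = 2: L2 entries (in reading order) 4, 2, 3, 0, 1 — all 5 distinct ✓
  L1 = 3: L2 entries (in reading order) 2, 3, 1, 4, 0 — all 5 distinct ✓
  L1 = 4: L2 entries (in reading order) 1, 0, 4, 3, 2 — all 5 distinct ✓
Every symbol of L1 meets every symbol of L2 exactly once, so all 25 pairs are distinct (25 of 25).
Conclusion: YES.

YES


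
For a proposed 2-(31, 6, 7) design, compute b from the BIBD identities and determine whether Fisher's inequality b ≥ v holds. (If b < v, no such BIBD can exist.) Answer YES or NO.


r = λ(v − 1)/(k − 1) = 7·30/5 = 42.
b = vr/k = 31·42/6 = 217.
Fisher's inequality: b ≥ v ⇔ 217 ≥ 31? YES.

YES


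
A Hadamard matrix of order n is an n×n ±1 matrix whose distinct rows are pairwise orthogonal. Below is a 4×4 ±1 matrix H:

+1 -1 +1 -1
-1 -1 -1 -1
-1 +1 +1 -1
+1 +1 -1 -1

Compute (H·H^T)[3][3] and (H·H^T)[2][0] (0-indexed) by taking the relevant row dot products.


Row 0 of H: [1, -1, 1, -1].
Row 2 of H: [-1, 1, 1, -1].
Row 3 of H: [1, 1, -1, -1].
(H·H^T)[3][3] = Σ_j H[3][j]·H[3][j] = (1)² + (1)² + (-1)² + (-1)² = 1 + 1 + 1 + 1 = 4.
(H·H^T)[2][0] = Σ_j H[2][j]·H[0][j] = (-1)·(1) + (1)·(-1) + (1)·(1) + (-1)·(-1) = -1 + -1 + 1 + 1 = 0.
So rows 2 and 0 are orthogonal; the diagonal entry equals n = 4.

(3,3) entry = 4; (2,0) entry = 0.


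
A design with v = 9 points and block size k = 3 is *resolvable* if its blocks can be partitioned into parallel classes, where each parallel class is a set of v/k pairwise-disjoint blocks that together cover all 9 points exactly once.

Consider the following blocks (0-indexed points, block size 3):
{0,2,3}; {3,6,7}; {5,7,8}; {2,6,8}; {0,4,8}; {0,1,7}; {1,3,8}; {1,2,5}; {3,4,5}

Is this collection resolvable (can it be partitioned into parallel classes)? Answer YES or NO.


v = 9, block size k = 3, number of blocks = 9.
For resolvability, blocks must partition into parallel classes of size v/k = 3.
Total blocks must therefore be a multiple of 3: 9 = 3·3 + 0 ⇒ divisible ✓.
Consider block {0,2,3}. The only other block(s) in the collection disjoint from it are {5,7,8} — just 1 block(s). Any parallel class containing {0,2,3} would need 2 other blocks each disjoint from it, so no parallel class of size 3 can contain {0,2,3}.
Since every block must belong to some parallel class in a resolution, the collection cannot be partitioned into parallel classes.
Resolvable? NO.

NO


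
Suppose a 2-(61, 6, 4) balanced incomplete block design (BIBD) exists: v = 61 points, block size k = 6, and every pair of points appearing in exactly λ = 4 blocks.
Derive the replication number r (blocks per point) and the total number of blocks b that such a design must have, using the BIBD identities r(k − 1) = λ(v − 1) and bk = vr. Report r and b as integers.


Any 2-(v, k, λ) BIBD satisfies two necessary conditions:
  (i)  Each point sits in r blocks, and counting incidences through any fixed point gives r(k − 1) = λ(v − 1), so r = λ(v − 1)/(k − 1).
  (ii) Total incidences bk = vr, so b = vr/k.
Step 1: r = λ(v − 1)/(k − 1) = 4·(61 − 1)/(6 − 1) = 4·60/5 = 240/5 = 48.
Step 2: b = vr/k = 61·48/6 = 2928/6 = 488.
Check integrality: r = 48 ∈ Z ✓, b = 488 ∈ Z ✓.
(These identities are necessary conditions: they determine r and b for any design with these parameters, but do not by themselves prove that one exists.)

r = 48, b = 488.


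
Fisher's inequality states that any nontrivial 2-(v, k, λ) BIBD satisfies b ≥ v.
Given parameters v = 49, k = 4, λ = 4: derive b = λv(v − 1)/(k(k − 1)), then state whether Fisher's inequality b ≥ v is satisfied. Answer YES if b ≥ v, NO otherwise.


b = λv(v − 1)/(k(k − 1)) = 4·49·48/(4·3) = 9408/12 = 784.
Compare with v = 49: b ≥ v, so Fisher's inequality holds.

YES


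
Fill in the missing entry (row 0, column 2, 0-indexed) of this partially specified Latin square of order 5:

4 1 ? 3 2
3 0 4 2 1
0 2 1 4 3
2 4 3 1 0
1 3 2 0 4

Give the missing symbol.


Row 0 contains symbols [1, 2, 3, 4] — missing [0].
Column 2 contains symbols [1, 2, 3, 4] — missing [0].
The missing symbol must appear in both missing sets; intersection = [0].
Therefore the hidden value is 0.

Missing value = 0.


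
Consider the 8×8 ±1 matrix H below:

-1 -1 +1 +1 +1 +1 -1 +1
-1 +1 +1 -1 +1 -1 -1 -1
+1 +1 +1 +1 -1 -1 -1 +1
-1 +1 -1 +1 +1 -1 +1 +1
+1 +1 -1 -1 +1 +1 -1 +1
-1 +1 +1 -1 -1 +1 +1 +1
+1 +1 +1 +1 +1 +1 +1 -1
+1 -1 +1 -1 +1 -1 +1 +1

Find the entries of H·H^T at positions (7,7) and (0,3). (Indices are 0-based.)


Row 0 of H: [-1, -1, 1, 1, 1, 1, -1, 1].
Row 3 of H: [-1, 1, -1, 1, 1, -1, 1, 1].
Row 7 of H: [1, -1, 1, -1, 1, -1, 1, 1].
(H·H^T)[7][7] = Σ_j H[7][j]·H[7][j] = (1)² + (-1)² + (1)² + (-1)² + (1)² + (-1)² + (1)² + (1)² = 1 + 1 + 1 + 1 + 1 + 1 + 1 + 1 = 8.
(H·H^T)[0][3] = Σ_j H[0][j]·H[3][j] = (-1)·(-1) + (-1)·(1) + (1)·(-1) + (1)·(1) + (1)·(1) + (1)·(-1) + (-1)·(1) + (1)·(1) = 1 + -1 + -1 + 1 + 1 + -1 + -1 + 1 = 0.
So rows 0 and 3 are orthogonal; the diagonal entry equals n = 8.

(7,7) entry = 8; (0,3) entry = 0.


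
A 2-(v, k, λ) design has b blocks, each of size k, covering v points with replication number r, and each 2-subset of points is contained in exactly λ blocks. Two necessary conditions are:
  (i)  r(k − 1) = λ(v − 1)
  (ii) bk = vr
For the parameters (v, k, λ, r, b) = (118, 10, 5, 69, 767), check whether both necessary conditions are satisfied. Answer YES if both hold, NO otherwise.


Condition (i): r(k − 1) = 69·9 = 621; λ(v − 1) = 5·117 = 585. Match? NO.
Condition (ii): bk = 767·10 = 7670; vr = 118·69 = 8142. Match? NO.
Both conditions hold? NO.

NO


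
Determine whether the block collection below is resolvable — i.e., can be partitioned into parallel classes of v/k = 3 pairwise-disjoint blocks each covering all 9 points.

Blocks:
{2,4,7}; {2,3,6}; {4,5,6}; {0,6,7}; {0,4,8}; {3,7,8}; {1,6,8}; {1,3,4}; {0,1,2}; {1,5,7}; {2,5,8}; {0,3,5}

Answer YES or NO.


v = 9, block size k = 3, number of blocks = 12.
For resolvability, blocks must partition into parallel classes of size v/k = 3.
Total blocks must therefore be a multiple of 3: 12 = 3·4 + 0 ⇒ divisible ✓.
Greedy packing gives 4 candidate class(es). Each should be a full parallel class (size 3, covers all 9 points).
  Class 1 (3 blocks): {2,4,7}; {1,6,8}; {0,3,5}. Points covered: [0, 1, 2, 3, 4, 5, 6, 7, 8].
  Class 2 (3 blocks): {2,3,6}; {0,4,8}; {1,5,7}. Points covered: [0, 1, 2, 3, 4, 5, 6, 7, 8].
  Class 3 (3 blocks): {4,5,6}; {3,7,8}; {0,1,2}. Points covered: [0, 1, 2, 3, 4, 5, 6, 7, 8].
  Class 4 (3 blocks): {0,6,7}; {1,3,4}; {2,5,8}. Points covered: [0, 1, 2, 3, 4, 5, 6, 7, 8].
All classes full (size 3)? YES. All classes cover every point? YES.
Resolvable? YES.

YES


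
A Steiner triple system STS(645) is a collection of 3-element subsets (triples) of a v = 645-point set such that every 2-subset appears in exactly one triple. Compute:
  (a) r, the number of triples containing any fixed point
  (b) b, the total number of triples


An STS(v) is a 2-(v, 3, 1) BIBD: block size k = 3, λ = 1.
Replication: r(k − 1) = λ(v − 1) ⇒ r·2 = 645 − 1 = 644 ⇒ r = 322.
Block count: bk = vr ⇒ b·3 = 645·322 = 207690 ⇒ b = 69230.

r = 322, b = 69230.


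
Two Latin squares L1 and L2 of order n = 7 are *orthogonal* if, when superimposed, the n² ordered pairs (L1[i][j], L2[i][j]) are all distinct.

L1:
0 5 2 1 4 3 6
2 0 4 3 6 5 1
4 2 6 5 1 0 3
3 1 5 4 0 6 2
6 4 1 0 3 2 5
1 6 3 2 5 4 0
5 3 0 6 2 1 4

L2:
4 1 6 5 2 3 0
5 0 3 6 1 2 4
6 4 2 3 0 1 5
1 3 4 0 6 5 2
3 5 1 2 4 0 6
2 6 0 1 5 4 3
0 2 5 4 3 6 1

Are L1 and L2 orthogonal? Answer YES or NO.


Form the n² = 49 superimposed pairs (L1[i][j], L2[i][j]), row by row (rows and columns indexed from 0):
row 0: (0,4) (5,1) (2,6) (1,5) (4,2) (3,3) (6,0)
row 1: (2,5) (0,0) (4,3) (3,6) (6,1) (5,2) (1,4)
row 2: (4,6) (2,4) (6,2) (5,3) (1,0) (0,1) (3,5)
row 3: (3,1) (1,3) (5,4) (4,0) (0,6) (6,5) (2,2)
row 4: (6,3) (4,5) (1,1) (0,2) (3,4) (2,0) (5,6)
row 5: (1,2) (6,6) (3,0) (2,1) (5,5) (4,4) (0,3)
row 6: (5,0) (3,2) (0,5) (6,4) (2,3) (1,6) (4,1)
Orthogonality requires all 49 pairs distinct.
Check by first coordinate: for each symbol s of L1, list the L2 entries in the n cells where L1 = s; they must all differ.
  L1 = 0: L2 entries (in reading order) 4, 0, 1, 6, 2, 3, 5 — all 7 distinct ✓
  L1 = 1: L2 entries (in reading order) 5, 4, 0, 3, 1, 2, 6 — all 7 distinct ✓
  L1 = 2: L2 entries (in reading order) 6, 5, 4, 2, 0, 1, 3 — all 7 distinct ✓
  L1 = 3: L2 entries (in reading order) 3, 6, 5, 1, 4, 0, 2 — all 7 distinct ✓
  L1 = 4: L2 entries (in reading order) 2, 3, 6, 0, 5, 4, 1 — all 7 distinct ✓
  L1 = 5: L2 entries (in reading order) 1, 2, 3, 4, 6, 5, 0 — all 7 distinct ✓
  L1 = 6: L2 entries (in reading order) 0, 1, 2, 5, 3, 6, 4 — all 7 distinct ✓
Every symbol of L1 meets every symbol of L2 exactly once, so all 49 pairs are distinct (49 of 49).
Conclusion: YES.

YES


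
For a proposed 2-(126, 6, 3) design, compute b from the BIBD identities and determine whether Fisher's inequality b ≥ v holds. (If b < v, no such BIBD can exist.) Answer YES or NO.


b = λv(v − 1)/(k(k − 1)) = 3·126·125/(6·5) = 47250/30 = 1575.
Compare with v = 126: b ≥ v, so Fisher's inequality holds.

YES


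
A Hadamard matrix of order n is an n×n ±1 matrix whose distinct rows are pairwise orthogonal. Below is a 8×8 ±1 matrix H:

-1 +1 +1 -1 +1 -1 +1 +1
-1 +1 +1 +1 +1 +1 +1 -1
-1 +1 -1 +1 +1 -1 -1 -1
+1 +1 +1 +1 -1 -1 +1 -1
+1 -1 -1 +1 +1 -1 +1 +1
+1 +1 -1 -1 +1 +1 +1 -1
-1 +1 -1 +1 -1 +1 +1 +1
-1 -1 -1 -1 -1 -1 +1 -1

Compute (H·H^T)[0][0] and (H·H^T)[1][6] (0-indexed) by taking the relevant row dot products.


Row 0 of H: [-1, 1, 1, -1, 1, -1, 1, 1].
Row 1 of H: [-1, 1, 1, 1, 1, 1, 1, -1].
Row 6 of H: [-1, 1, -1, 1, -1, 1, 1, 1].
(H·H^T)[0][0] = Σ_j H[0][j]·H[0][j] = (-1)² + (1)² + (1)² + (-1)² + (1)² + (-1)² + (1)² + (1)² = 1 + 1 + 1 + 1 + 1 + 1 + 1 + 1 = 8.
(H·H^T)[1][6] = Σ_j H[1][j]·H[6][j] = (-1)·(-1) + (1)·(1) + (1)·(-1) + (1)·(1) + (1)·(-1) + (1)·(1) + (1)·(1) + (-1)·(1) = 1 + 1 + -1 + 1 + -1 + 1 + 1 + -1 = 2.
Rows 1 and 6 are not orthogonal (dot product = 2 ≠ 0), so H is not a Hadamard matrix.

(0,0) entry = 8; (1,6) entry = 2.


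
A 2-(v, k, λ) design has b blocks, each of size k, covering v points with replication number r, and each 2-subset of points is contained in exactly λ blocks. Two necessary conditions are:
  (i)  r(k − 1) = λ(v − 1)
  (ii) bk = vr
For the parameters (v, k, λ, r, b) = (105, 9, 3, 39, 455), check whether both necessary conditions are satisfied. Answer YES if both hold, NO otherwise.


Condition (i): r(k − 1) = 39·8 = 312; λ(v − 1) = 3·104 = 312. Match? YES.
Condition (ii): bk = 455·9 = 4095; vr = 105·39 = 4095. Match? YES.
Both conditions hold? YES.

YES


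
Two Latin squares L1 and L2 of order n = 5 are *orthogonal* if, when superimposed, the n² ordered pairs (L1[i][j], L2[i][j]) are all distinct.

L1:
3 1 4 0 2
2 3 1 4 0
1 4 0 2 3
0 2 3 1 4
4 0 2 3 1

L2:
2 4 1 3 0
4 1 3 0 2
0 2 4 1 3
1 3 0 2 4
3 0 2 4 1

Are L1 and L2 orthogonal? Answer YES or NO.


Form the n² = 25 superimposed pairs (L1[i][j], L2[i][j]), row by row (rows and columns indexed from 0):
row 0: (3,2) (1,4) (4,1) (0,3) (2,0)
row 1: (2,4) (3,1) (1,3) (4,0) (0,2)
row 2: (1,0) (4,2) (0,4) (2,1) (3,3)
row 3: (0,1) (2,3) (3,0) (1,2) (4,4)
row 4: (4,3) (0,0) (2,2) (3,4) (1,1)
Orthogonality requires all 25 pairs distinct.
Check by first coordinate: for each symbol s of L1, list the L2 entries in the n cells where L1 = s; they must all differ.
  L1 = 0: L2 entries (in reading order) 3, 2, 4, 1, 0 — all 5 distinct ✓
  L1 = 1: L2 entries (in reading order) 4, 3, 0, 2, 1 — all 5 distinct ✓
  L1 = 2: L2 entries (in reading order) 0, 4, 1, 3, 2 — all 5 distinct ✓
  L1 = 3: L2 entries (in reading order) 2, 1, 3, 0, 4 — all 5 distinct ✓
  L1 = 4: L2 entries (in reading order) 1, 0, 2, 4, 3 — all 5 distinct ✓
Every symbol of L1 meets every symbol of L2 exactly once, so all 25 pairs are distinct (25 of 25).
Conclusion: YES.

YES


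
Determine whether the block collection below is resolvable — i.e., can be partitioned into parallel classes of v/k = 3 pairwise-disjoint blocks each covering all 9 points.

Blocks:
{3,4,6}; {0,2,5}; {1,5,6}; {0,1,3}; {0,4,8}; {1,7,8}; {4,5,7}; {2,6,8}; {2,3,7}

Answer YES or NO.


v = 9, block size k = 3, number of blocks = 9.
For resolvability, blocks must partition into parallel classes of size v/k = 3.
Total blocks must therefore be a multiple of 3: 9 = 3·3 + 0 ⇒ divisible ✓.
Greedy packing gives 3 candidate class(es). Each should be a full parallel class (size 3, covers all 9 points).
  Class 1 (3 blocks): {3,4,6}; {0,2,5}; {1,7,8}. Points covered: [0, 1, 2, 3, 4, 5, 6, 7, 8].
  Class 2 (3 blocks): {1,5,6}; {0,4,8}; {2,3,7}. Points covered: [0, 1, 2, 3, 4, 5, 6, 7, 8].
  Class 3 (3 blocks): {0,1,3}; {4,5,7}; {2,6,8}. Points covered: [0, 1, 2, 3, 4, 5, 6, 7, 8].
All classes full (size 3)? YES. All classes cover every point? YES.
Resolvable? YES.

YES


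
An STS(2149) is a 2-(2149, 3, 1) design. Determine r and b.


An STS(v) is a 2-(v, 3, 1) BIBD: block size k = 3, λ = 1.
Replication: r(k − 1) = λ(v − 1) ⇒ r·2 = 2149 − 1 = 2148 ⇒ r = 1074.
Block count: b = v(v − 1)/6 = 2149·2148/6 = 4616052/6 = 769342.
(Check via bk = vr: 769342·3 = 2308026 = 2149·1074 = 2308026 ✓.)

r = 1074, b = 769342.


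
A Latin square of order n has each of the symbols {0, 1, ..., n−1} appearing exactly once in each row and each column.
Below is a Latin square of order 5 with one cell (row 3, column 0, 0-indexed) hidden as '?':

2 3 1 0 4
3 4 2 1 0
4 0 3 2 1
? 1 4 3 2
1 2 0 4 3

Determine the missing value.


Row 3 contains symbols [1, 2, 3, 4] — missing [0].
Column 0 contains symbols [1, 2, 3, 4] — missing [0].
The missing symbol must appear in both missing sets; intersection = [0].
Therefore the hidden value is 0.

Missing value = 0.


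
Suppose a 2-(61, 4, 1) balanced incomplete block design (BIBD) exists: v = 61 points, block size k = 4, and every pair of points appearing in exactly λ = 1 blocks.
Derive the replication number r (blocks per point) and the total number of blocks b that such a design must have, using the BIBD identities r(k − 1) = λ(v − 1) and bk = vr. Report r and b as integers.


Any 2-(v, k, λ) BIBD satisfies two necessary conditions:
  (i)  Each point sits in r blocks, and counting incidences through any fixed point gives r(k − 1) = λ(v − 1), so r = λ(v − 1)/(k − 1).
  (ii) Total incidences bk = vr, so b = vr/k.
Step 1: r = λ(v − 1)/(k − 1) = 1·(61 − 1)/(4 − 1) = 1·60/3 = 60/3 = 20.
Step 2: b = vr/k = 61·20/4 = 1220/4 = 305.
Check integrality: r = 20 ∈ Z ✓, b = 305 ∈ Z ✓.
(These identities are necessary conditions: they determine r and b for any design with these parameters, but do not by themselves prove that one exists.)

r = 20, b = 305.


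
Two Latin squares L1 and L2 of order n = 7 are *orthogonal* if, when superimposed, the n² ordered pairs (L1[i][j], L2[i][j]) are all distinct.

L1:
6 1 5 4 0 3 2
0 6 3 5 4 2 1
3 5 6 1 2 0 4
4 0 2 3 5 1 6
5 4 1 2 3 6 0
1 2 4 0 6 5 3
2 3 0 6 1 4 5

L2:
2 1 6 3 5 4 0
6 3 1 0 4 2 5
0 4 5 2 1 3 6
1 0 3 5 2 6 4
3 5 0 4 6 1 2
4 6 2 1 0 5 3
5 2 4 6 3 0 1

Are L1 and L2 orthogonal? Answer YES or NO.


Form the n² = 49 superimposed pairs (L1[i][j], L2[i][j]), row by row (rows and columns indexed from 0):
row 0: (6,2) (1,1) (5,6) (4,3) (0,5) (3,4) (2,0)
row 1: (0,6) (6,3) (3,1) (5,0) (4,4) (2,2) (1,5)
row 2: (3,0) (5,4) (6,5) (1,2) (2,1) (0,3) (4,6)
row 3: (4,1) (0,0) (2,3) (3,5) (5,2) (1,6) (6,4)
row 4: (5,3) (4,5) (1,0) (2,4) (3,6) (6,1) (0,2)
row 5: (1,4) (2,6) (4,2) (0,1) (6,0) (5,5) (3,3)
row 6: (2,5) (3,2) (0,4) (6,6) (1,3) (4,0) (5,1)
Orthogonality requires all 49 pairs distinct.
Check by first coordinate: for each symbol s of L1, list the L2 entries in the n cells where L1 = s; they must all differ.
  L1 = 0: L2 entries (in reading order) 5, 6, 3, 0, 2, 1, 4 — all 7 distinct ✓
  L1 = 1: L2 entries (in reading order) 1, 5, 2, 6, 0, 4, 3 — all 7 distinct ✓
  L1 = 2: L2 entries (in reading order) 0, 2, 1, 3, 4, 6, 5 — all 7 distinct ✓
  L1 = 3: L2 entries (in reading order) 4, 1, 0, 5, 6, 3, 2 — all 7 distinct ✓
  L1 = 4: L2 entries (in reading order) 3, 4, 6, 1, 5, 2, 0 — all 7 distinct ✓
  L1 = 5: L2 entries (in reading order) 6, 0, 4, 2, 3, 5, 1 — all 7 distinct ✓
  L1 = 6: L2 entries (in reading order) 2, 3, 5, 4, 1, 0, 6 — all 7 distinct ✓
Every symbol of L1 meets every symbol of L2 exactly once, so all 49 pairs are distinct (49 of 49).
Conclusion: YES.

YES


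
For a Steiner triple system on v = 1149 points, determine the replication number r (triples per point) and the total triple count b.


An STS(v) is a 2-(v, 3, 1) BIBD: block size k = 3, λ = 1.
Replication: r(k − 1) = λ(v − 1) ⇒ r·2 = 1149 − 1 = 1148 ⇒ r = 574.
Block count: bk = vr ⇒ b·3 = 1149·574 = 659526 ⇒ b = 219842.

r = 574, b = 219842.


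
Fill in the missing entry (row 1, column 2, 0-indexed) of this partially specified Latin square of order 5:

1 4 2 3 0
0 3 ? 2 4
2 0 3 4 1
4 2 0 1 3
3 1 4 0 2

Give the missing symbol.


Row 1 contains symbols [0, 2, 3, 4] — missing [1].
Column 2 contains symbols [0, 2, 3, 4] — missing [1].
The missing symbol must appear in both missing sets; intersection = [1].
Therefore the hidden value is 1.

Missing value = 1.


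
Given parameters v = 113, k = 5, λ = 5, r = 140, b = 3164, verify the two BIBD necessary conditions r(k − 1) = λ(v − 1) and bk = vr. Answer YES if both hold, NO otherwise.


Condition (i): r(k − 1) = 140·4 = 560; λ(v − 1) = 5·112 = 560. Match? YES.
Condition (ii): bk = 3164·5 = 15820; vr = 113·140 = 15820. Match? YES.
Both conditions hold? YES.

YES


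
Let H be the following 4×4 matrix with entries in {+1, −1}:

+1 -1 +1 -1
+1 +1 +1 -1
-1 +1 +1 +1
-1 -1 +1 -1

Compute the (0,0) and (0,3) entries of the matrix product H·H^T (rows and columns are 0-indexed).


Row 0 of H: [1, -1, 1, -1].
Row 3 of H: [-1, -1, 1, -1].
(H·H^T)[0][0] = Σ_j H[0][j]·H[0][j] = (1)² + (-1)² + (1)² + (-1)² = 1 + 1 + 1 + 1 = 4.
(H·H^T)[0][3] = Σ_j H[0][j]·H[3][j] = (1)·(-1) + (-1)·(-1) + (1)·(1) + (-1)·(-1) = -1 + 1 + 1 + 1 = 2.
Rows 0 and 3 are not orthogonal (dot product = 2 ≠ 0), so H is not a Hadamard matrix.

(0,0) entry = 4; (0,3) entry = 2.


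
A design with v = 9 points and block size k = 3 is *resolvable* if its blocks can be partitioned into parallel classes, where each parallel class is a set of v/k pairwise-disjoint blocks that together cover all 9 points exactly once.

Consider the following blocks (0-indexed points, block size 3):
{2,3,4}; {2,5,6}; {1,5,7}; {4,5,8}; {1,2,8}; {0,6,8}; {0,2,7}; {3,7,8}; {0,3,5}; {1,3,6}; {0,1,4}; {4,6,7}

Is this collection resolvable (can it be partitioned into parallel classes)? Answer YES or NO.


v = 9, block size k = 3, number of blocks = 12.
For resolvability, blocks must partition into parallel classes of size v/k = 3.
Total blocks must therefore be a multiple of 3: 12 = 3·4 + 0 ⇒ divisible ✓.
Greedy packing gives 4 candidate class(es). Each should be a full parallel class (size 3, covers all 9 points).
  Class 1 (3 blocks): {2,3,4}; {1,5,7}; {0,6,8}. Points covered: [0, 1, 2, 3, 4, 5, 6, 7, 8].
  Class 2 (3 blocks): {2,5,6}; {3,7,8}; {0,1,4}. Points covered: [0, 1, 2, 3, 4, 5, 6, 7, 8].
  Class 3 (3 blocks): {4,5,8}; {0,2,7}; {1,3,6}. Points covered: [0, 1, 2, 3, 4, 5, 6, 7, 8].
  Class 4 (3 blocks): {1,2,8}; {0,3,5}; {4,6,7}. Points covered: [0, 1, 2, 3, 4, 5, 6, 7, 8].
All classes full (size 3)? YES. All classes cover every point? YES.
Resolvable? YES.

YES


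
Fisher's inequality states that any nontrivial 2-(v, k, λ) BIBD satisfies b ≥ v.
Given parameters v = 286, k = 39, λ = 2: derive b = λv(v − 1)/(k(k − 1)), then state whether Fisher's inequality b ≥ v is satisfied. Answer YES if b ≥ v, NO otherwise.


r = λ(v − 1)/(k − 1) = 2·285/38 = 15.
b = vr/k = 286·15/39 = 110.
Fisher's inequality: b ≥ v ⇔ 110 ≥ 286? NO.

NO


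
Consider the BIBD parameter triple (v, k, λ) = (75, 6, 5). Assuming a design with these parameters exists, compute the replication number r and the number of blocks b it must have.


Any 2-(v, k, λ) BIBD satisfies two necessary conditions:
  (i)  Each point sits in r blocks, and counting incidences through any fixed point gives r(k − 1) = λ(v − 1), so r = λ(v − 1)/(k − 1).
  (ii) Total incidences bk = vr, so b = vr/k.
Step 1: r = λ(v − 1)/(k − 1) = 5·(75 − 1)/(6 − 1) = 5·74/5 = 370/5 = 74.
Step 2: b = vr/k = 75·74/6 = 5550/6 = 925.
Check integrality: r = 74 ∈ Z ✓, b = 925 ∈ Z ✓.
(These identities are necessary conditions: they determine r and b for any design with these parameters, but do not by themselves prove that one exists.)

r = 74, b = 925.


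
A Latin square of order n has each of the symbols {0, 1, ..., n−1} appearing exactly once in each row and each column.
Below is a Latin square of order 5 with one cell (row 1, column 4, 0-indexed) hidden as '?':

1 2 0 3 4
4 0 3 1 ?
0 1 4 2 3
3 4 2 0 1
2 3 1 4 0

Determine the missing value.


Row 1 contains symbols [0, 1, 3, 4] — missing [2].
Column 4 contains symbols [0, 1, 3, 4] — missing [2].
The missing symbol must appear in both missing sets; intersection = [2].
Therefore the hidden value is 2.

Missing value = 2.


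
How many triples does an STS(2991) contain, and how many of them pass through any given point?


An STS(v) is a 2-(v, 3, 1) BIBD: block size k = 3, λ = 1.
Replication: r(k − 1) = λ(v − 1) ⇒ r·2 = 2991 − 1 = 2990 ⇒ r = 1495.
Block count: bk = vr ⇒ b·3 = 2991·1495 = 4471545 ⇒ b = 1490515.
(Check via b = v(v − 1)/6 = 2991·2990/6 = 8943090/6 = 1490515.)

r = 1495, b = 1490515.


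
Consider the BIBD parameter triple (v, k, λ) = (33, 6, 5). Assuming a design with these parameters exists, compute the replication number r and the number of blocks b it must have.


Any 2-(v, k, λ) BIBD satisfies two necessary conditions:
  (i)  Each point sits in r blocks, and counting incidences through any fixed point gives r(k − 1) = λ(v − 1), so r = λ(v − 1)/(k − 1).
  (ii) Total incidences bk = vr, so b = vr/k.
Step 1: r = λ(v − 1)/(k − 1) = 5·(33 − 1)/(6 − 1) = 5·32/5 = 160/5 = 32.
Step 2: b = vr/k = 33·32/6 = 1056/6 = 176.
Check integrality: r = 32 ∈ Z ✓, b = 176 ∈ Z ✓.
(These identities are necessary conditions: they determine r and b for any design with these parameters, but do not by themselves prove that one exists.)

r = 32, b = 176.
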